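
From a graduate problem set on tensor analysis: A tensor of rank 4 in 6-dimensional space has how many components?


The number of components of a rank-r tensor in d dimensions is d^r.
Here d = 6 and r = 4.
6^4 = 1296

1296


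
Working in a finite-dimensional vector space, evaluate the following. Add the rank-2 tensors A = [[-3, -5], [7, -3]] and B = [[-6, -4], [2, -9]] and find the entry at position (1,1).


Tensor addition is component-wise: (A + B)_{ij} = A_{ij} + B_{ij}.
A_{11} = -3
B_{11} = -6
(A + B)_{11} = -3 + -6 = -9

-9


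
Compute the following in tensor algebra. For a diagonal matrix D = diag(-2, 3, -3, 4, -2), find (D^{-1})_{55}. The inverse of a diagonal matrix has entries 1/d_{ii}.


For a diagonal matrix, the inverse has entries (D^{-1})_{ii} = 1/d_{ii}.
The diagonal entries are: d_{11} = -2, d_{22} = 3, d_{33} = -3, d_{44} = 4, d_{55} = -2
We need (D^{-1})_{55} = 1/d_{55} = 1/-2 = -1/2

-1/2


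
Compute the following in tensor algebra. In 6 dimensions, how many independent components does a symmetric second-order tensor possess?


A symmetric rank-2 tensor in d dimensions has d(d+1)/2 independent components.
d = 6
d(d+1)/2 = 6 * 7 / 2 = 42 / 2 = 21

21


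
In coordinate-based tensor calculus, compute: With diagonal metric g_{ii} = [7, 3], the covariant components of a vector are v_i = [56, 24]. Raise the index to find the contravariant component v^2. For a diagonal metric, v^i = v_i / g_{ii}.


To raise an index with a diagonal metric: v^i = v_i / g_{ii}.
For index 2: v_2 = 24, g_{22} = 3
v^2 = 24 / 3 = 8

8


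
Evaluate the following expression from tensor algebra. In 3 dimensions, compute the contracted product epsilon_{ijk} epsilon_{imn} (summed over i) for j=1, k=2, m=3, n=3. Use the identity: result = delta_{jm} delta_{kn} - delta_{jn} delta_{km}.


Using the identity: epsilon_{ijk} epsilon_{imn} = delta_{jm} delta_{kn} - delta_{jn} delta_{km}.
delta_{13} = 0
delta_{23} = 0
delta_{13} = 0
delta_{23} = 0
Result = 0 * 0 - 0 * 0 = 0 - 0 = 0

0


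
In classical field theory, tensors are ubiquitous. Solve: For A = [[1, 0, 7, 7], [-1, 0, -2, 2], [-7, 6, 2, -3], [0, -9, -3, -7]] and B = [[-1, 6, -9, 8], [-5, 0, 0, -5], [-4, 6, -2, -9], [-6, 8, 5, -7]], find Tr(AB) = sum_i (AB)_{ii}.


Tr(AB) = sum_i (AB)_{ii} where (AB)_{ii} = sum_k A_{ik} B_{ki}.
(AB)_{11} = 1*-1 + 0*-5 + 7*-4 + 7*-6 = -71
(AB)_{22} = -1*6 + 0*0 + -2*6 + 2*8 = -2
(AB)_{33} = -7*-9 + 6*0 + 2*-2 + -3*5 = 44
(AB)_{44} = 0*8 + -9*-5 + -3*-9 + -7*-7 = 121
Tr(AB) = -71 + -2 + 44 + 121 = 92

92


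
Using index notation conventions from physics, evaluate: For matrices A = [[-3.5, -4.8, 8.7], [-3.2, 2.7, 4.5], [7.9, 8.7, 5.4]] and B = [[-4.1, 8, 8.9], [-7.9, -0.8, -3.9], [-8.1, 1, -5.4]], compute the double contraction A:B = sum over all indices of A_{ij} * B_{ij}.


A:B = sum over all i,j of A_{ij} * B_{ij}.
Row 1: -3.5*-4.1=14.35, -4.8*8=-38.4, 8.7*8.9=77.43 => row sum = 53.38
Row 2: -3.2*-7.9=25.28, 2.7*-0.8=-2.16, 4.5*-3.9=-17.55 => row sum = 5.57
Row 3: 7.9*-8.1=-63.99, 8.7*1=8.7, 5.4*-5.4=-29.16 => row sum = -84.45
Total = 53.38 + 5.57 + -84.45 = -25.5

-25.5


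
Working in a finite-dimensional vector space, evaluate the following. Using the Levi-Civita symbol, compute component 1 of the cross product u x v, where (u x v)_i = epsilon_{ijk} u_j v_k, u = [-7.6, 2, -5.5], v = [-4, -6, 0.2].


(u x v)_1 = sum_{j,k} epsilon_{1jk} u_j v_k. Only permutations of (1,2,3) contribute; the two non-zero terms are:
eps_{123} u_2 v_3 = 1 * 2 * 0.2 = 0.4
eps_{132} u_3 v_2 = -1 * -5.5 * -6 = -33
(u x v)_1 = -32.6

-32.6


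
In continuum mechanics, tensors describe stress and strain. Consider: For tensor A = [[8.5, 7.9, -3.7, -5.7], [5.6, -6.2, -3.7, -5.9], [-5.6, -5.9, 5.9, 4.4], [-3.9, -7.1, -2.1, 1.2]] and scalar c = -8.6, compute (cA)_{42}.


Scalar multiplication: (cA)_{ij} = c * A_{ij}.
c = -8.6
A_{42} = -7.1
(cA)_{42} = -8.6 * -7.1 = 61.06

61.06


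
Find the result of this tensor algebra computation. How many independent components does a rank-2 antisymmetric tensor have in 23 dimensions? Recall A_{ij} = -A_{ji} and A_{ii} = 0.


An antisymmetric rank-2 tensor satisfies A_{ij} = -A_{ji}, so diagonal entries are zero.
The independent components are the upper-triangular entries: C(n, 2) = n(n-1)/2.
n = 23
C(23, 2) = 23 * 22 / 2 = 506 / 2 = 253

253


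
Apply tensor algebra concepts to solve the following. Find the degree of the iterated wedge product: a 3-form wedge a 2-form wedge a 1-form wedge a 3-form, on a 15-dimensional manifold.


The degree of a wedge product is the sum of the degrees of the individual forms.
Degrees: 3, 2, 1, 3
Total degree = 3 + 2 + 1 + 3 = 9

9


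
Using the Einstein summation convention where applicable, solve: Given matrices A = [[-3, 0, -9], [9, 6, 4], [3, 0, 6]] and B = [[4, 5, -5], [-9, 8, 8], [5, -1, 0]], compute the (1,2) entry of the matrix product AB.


(AB)_{ij} = sum_k A_{ik} B_{kj}.
For i=1, j=2:
A_{11} * B_{12} = -3 * 5 = -15
A_{12} * B_{22} = 0 * 8 = 0
A_{13} * B_{32} = -9 * -1 = 9
Sum = -15 + 0 + 9 = -6

-6


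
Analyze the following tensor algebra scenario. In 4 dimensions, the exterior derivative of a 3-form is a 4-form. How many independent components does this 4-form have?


The exterior derivative of a p-form is a (p+1)-form.
Its number of independent components is C(n, p+1).
n = 4, p+1 = 4
C(4, 4) = 1

1


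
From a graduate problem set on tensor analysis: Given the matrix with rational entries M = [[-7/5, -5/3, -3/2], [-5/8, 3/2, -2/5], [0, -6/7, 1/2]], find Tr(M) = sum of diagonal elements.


The trace is the sum of diagonal entries.
Diagonal: M[1,1] = -7/5, M[2,2] = 3/2, M[3,3] = 1/2
Tr(M) = -7/5 + 3/2 + 1/2
Computing step by step:
After adding M[1,1]: -7/5
After adding M[2,2]: 1/10
After adding M[3,3]: 3/5
Tr(M) = 3/5

3/5


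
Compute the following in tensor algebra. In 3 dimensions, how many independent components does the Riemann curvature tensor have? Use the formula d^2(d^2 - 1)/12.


The Riemann tensor in d dimensions has d^2(d^2 - 1)/12 independent components.
d = 3, so d^2 = 9
d^2 - 1 = 8
d^2(d^2 - 1) = 9 * 8 = 72
Divide by 12: 72 / 12 = 6

6


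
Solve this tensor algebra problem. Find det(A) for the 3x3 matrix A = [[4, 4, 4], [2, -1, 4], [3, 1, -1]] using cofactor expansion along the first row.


Expanding along the first row, det(A) = a11*M_11 - a12*M_12 + a13*M_13, where M_1j is the (1,j) minor.
Minor M_11 = -1*-1 - 4*1 = -3
Minor M_12 = 2*-1 - 4*3 = -14
Minor M_13 = 2*1 - -1*3 = 5
det = 4*(-3) - 4*(-14) + 4*(5)
    = -12 - -56 + 20
    = 64

64


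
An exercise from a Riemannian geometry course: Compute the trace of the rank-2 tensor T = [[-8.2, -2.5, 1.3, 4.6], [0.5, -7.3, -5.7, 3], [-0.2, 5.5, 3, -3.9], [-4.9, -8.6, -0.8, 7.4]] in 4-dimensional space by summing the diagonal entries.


The contraction (trace) of a rank-2 tensor is the sum of its diagonal elements.
Diagonal entries: A[1,1] = -8.2, A[2,2] = -7.3, A[3,3] = 3, A[4,4] = 7.4
Tr(A) = -8.2 + -7.3 + 3 + 7.4 = -5.1

-5.1


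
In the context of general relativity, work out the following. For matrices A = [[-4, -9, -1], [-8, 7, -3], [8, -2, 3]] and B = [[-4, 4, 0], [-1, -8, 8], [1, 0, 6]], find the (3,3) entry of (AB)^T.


(AB)^T_{ij} = (AB)_{ji} = sum_k A_{jk} B_{ki}.
For i=3, j=3 we need (AB)_{33}:
A_{31} * B_{13} = 8 * 0 = 0
A_{32} * B_{23} = -2 * 8 = -16
A_{33} * B_{33} = 3 * 6 = 18
Sum = 0 + -16 + 18 = 2

2


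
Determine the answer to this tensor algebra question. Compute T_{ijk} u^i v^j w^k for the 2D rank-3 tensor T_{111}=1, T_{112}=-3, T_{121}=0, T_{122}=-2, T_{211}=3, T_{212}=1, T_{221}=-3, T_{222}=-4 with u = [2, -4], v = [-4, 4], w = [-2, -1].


S = sum over i,j,k of T_{ijk} u_i v_j w_k. Expanding all 8 terms:
T_{111}*u_1*v_1*w_1 = 1*2*-4*-2 = 16  (running total: 16)
T_{112}*u_1*v_1*w_2 = -3*2*-4*-1 = -24  (running total: -8)
T_{121}*u_1*v_2*w_1 = 0*2*4*-2 = 0  (running total: -8)
T_{122}*u_1*v_2*w_2 = -2*2*4*-1 = 16  (running total: 8)
T_{211}*u_2*v_1*w_1 = 3*-4*-4*-2 = -96  (running total: -88)
T_{212}*u_2*v_1*w_2 = 1*-4*-4*-1 = -16  (running total: -104)
T_{221}*u_2*v_2*w_1 = -3*-4*4*-2 = -96  (running total: -200)
T_{222}*u_2*v_2*w_2 = -4*-4*4*-1 = -64  (running total: -264)
S = -264

-264


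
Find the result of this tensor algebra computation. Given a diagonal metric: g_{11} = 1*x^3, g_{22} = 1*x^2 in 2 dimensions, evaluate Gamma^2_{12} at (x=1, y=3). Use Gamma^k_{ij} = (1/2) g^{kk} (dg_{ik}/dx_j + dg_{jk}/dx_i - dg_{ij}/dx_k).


For a diagonal metric, Gamma^k_{ij} = (1/2) g^{kk} (dg_{ik}/dx_j + dg_{jk}/dx_i - dg_{ij}/dx_k).
The metric is diagonal, so g_{ab} = 0 for a != b.
At the given point: g_{11} = 1, g_{22} = 1
g^{22} = 1/1
dg_{12}/dx_2 = 0 (off-diagonal)
dg_{22}/dx_1 = dg_{22}/dx_1 = 2
dg_{12}/dx_2 = 0 (off-diagonal)
Numerator = 0 + 2 - 0 = 2
Gamma^2_{12} = 2 / (2 * 1) = 1

1


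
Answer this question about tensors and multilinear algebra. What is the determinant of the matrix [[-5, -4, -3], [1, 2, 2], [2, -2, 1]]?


Expanding along the first row, det(A) = a11*M_11 - a12*M_12 + a13*M_13, where M_1j is the (1,j) minor.
Minor M_11 = 2*1 - 2*-2 = 6
Minor M_12 = 1*1 - 2*2 = -3
Minor M_13 = 1*-2 - 2*2 = -6
det = -5*(6) - -4*(-3) + -3*(-6)
    = -30 - 12 + 18
    = -24

-24


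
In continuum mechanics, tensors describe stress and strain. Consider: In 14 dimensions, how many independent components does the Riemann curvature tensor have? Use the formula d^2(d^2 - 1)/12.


The Riemann tensor in d dimensions has d^2(d^2 - 1)/12 independent components.
d = 14, so d^2 = 196
d^2 - 1 = 195
d^2(d^2 - 1) = 196 * 195 = 38220
Divide by 12: 38220 / 12 = 3185

3185


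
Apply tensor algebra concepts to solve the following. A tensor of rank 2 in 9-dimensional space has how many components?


The number of components of a rank-r tensor in d dimensions is d^r.
Here d = 9 and r = 2.
9^2 = 81

81


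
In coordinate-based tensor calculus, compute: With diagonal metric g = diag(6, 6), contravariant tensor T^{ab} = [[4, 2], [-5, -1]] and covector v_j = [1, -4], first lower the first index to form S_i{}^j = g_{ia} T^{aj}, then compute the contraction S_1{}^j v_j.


Step 1: lower the first index. For a diagonal metric, g_{ia} T^{aj} = g_{ii} T^{ij} (no sum on i).
g_{11} = 6
S_1{}^1 = 6 * T^{11} = 6 * 4 = 24
S_1{}^2 = 6 * T^{12} = 6 * 2 = 12
Step 2: contract S_1{}^j with v_j.
S_1{}^1 * v_1 = 24 * 1 = 24
S_1{}^2 * v_2 = 12 * -4 = -48
Result = 24 + -48 = -24

-24


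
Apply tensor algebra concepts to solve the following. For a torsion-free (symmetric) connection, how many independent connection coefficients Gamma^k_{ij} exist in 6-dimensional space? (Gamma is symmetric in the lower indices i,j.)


Christoffel symbols Gamma^k_{ij} are symmetric in i,j, so there are d * d(d+1)/2 independent symbols.
d = 6
d(d+1)/2 = 6 * 7 / 2 = 21
Total = 6 * 21 = 126

126


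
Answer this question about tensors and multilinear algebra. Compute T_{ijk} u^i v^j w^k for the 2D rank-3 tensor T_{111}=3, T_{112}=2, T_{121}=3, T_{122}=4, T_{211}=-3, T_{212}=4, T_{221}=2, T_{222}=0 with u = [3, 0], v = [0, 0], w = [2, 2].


S = sum over i,j,k of T_{ijk} u_i v_j w_k. Expanding all 8 terms:
T_{111}*u_1*v_1*w_1 = 3*3*0*2 = 0  (running total: 0)
T_{112}*u_1*v_1*w_2 = 2*3*0*2 = 0  (running total: 0)
T_{121}*u_1*v_2*w_1 = 3*3*0*2 = 0  (running total: 0)
T_{122}*u_1*v_2*w_2 = 4*3*0*2 = 0  (running total: 0)
T_{211}*u_2*v_1*w_1 = -3*0*0*2 = 0  (running total: 0)
T_{212}*u_2*v_1*w_2 = 4*0*0*2 = 0  (running total: 0)
T_{221}*u_2*v_2*w_1 = 2*0*0*2 = 0  (running total: 0)
T_{222}*u_2*v_2*w_2 = 0*0*0*2 = 0  (running total: 0)
S = 0

0


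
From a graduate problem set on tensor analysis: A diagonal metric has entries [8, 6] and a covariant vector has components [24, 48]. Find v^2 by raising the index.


To raise an index with a diagonal metric: v^i = v_i / g_{ii}.
For index 2: v_2 = 48, g_{22} = 6
v^2 = 48 / 6 = 8

8


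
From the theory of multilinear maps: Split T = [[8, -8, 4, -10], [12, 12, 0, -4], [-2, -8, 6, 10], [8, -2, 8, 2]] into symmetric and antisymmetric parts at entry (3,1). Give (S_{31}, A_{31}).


T_{31} = -2
T_{13} = 4
S_{31} = (-2 + 4)/2 = 2/2 = 1
A_{31} = (-2 - 4)/2 = -6/2 = -3
Check: S + A = 1 + -3 = -2 = T_{31}.

(1, -3)


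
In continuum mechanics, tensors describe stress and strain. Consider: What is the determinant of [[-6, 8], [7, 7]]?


For a 2x2 matrix [[a, b], [c, d]], det = a*d - b*c.
a = -6, b = 8, c = 7, d = 7
a*d = -6 * 7 = -42
b*c = 8 * 7 = 56
det = -42 - 56 = -98

-98


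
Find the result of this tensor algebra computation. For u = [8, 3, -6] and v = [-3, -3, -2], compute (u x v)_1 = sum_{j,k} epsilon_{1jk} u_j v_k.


(u x v)_1 = sum_{j,k} epsilon_{1jk} u_j v_k. Only permutations of (1,2,3) contribute; the two non-zero terms are:
eps_{123} u_2 v_3 = 1 * 3 * -2 = -6
eps_{132} u_3 v_2 = -1 * -6 * -3 = -18
(u x v)_1 = -24

-24


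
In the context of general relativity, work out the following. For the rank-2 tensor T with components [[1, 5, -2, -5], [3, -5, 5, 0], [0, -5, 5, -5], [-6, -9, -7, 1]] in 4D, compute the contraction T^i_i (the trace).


The contraction (trace) of a rank-2 tensor is the sum of its diagonal elements.
Diagonal entries: A[1,1] = 1, A[2,2] = -5, A[3,3] = 5, A[4,4] = 1
Tr(A) = 1 + -5 + 5 + 1 = 2

2


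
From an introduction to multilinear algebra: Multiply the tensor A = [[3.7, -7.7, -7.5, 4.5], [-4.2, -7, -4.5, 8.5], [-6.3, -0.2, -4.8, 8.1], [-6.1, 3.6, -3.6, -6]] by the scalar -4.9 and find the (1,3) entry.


Scalar multiplication: (cA)_{ij} = c * A_{ij}.
c = -4.9
A_{13} = -7.5
(cA)_{13} = -4.9 * -7.5 = 36.75

36.75


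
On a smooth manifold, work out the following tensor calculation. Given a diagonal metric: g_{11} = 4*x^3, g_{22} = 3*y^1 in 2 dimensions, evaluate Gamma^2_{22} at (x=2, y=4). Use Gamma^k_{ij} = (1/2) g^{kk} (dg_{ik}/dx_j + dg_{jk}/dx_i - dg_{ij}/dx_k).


For a diagonal metric, Gamma^k_{ij} = (1/2) g^{kk} (dg_{ik}/dx_j + dg_{jk}/dx_i - dg_{ij}/dx_k).
The metric is diagonal, so g_{ab} = 0 for a != b.
At the given point: g_{11} = 32, g_{22} = 12
g^{22} = 1/12
dg_{22}/dx_2 = dg_{22}/dx_2 = 3
dg_{22}/dx_2 = dg_{22}/dx_2 = 3
dg_{22}/dx_2 = dg_{22}/dx_2 = 3
Numerator = 3 + 3 - 3 = 3
Gamma^2_{22} = 3 / (2 * 12) = 1/8

1/8


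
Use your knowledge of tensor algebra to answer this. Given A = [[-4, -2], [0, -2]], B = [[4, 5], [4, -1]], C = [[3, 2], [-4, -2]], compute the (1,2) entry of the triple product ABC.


(ABC)_{12} = sum_m (AB)_{1m} C_{m2}. First compute row 1 of AB.
(AB)_{11} = -4*4 + -2*4 = -24
(AB)_{12} = -4*5 + -2*-1 = -18
Now contract with column 2 of C:
(AB)_{11} * C_{12} = -24 * 2 = -48
(AB)_{12} * C_{22} = -18 * -2 = 36
(ABC)_{12} = -48 + 36 = -12

-12


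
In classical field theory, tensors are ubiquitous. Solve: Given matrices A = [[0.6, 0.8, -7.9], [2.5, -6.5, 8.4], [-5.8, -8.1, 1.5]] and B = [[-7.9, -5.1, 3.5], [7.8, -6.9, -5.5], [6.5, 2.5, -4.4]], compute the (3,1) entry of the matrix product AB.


(AB)_{ij} = sum_k A_{ik} B_{kj}.
For i=3, j=1:
A_{31} * B_{11} = -5.8 * -7.9 = 45.82
A_{32} * B_{21} = -8.1 * 7.8 = -63.18
A_{33} * B_{31} = 1.5 * 6.5 = 9.75
Sum = 45.82 + -63.18 + 9.75 = -7.61

-7.61


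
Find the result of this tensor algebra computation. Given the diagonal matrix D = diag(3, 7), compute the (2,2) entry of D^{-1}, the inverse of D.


For a diagonal matrix, the inverse has entries (D^{-1})_{ii} = 1/d_{ii}.
The diagonal entries are: d_{11} = 3, d_{22} = 7
We need (D^{-1})_{22} = 1/d_{22} = 1/7 = 1/7

1/7


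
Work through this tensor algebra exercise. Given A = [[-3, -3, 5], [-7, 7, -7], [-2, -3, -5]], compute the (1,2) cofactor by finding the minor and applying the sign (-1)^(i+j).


To find cofactor C_{12}, delete row 1 and column 2.
The resulting 2x2 submatrix is: [[-7, -7], [-2, -5]]
Minor M_{12} = -7*-5 - -7*-2
  = 35 - 14 = 21
Sign = (-1)^(1+2) = (-1)^3 = -1
Cofactor C_{12} = -1 * 21 = -21

-21


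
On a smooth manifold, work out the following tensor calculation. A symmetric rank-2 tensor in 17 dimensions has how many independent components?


A symmetric rank-2 tensor in d dimensions has d(d+1)/2 independent components.
d = 17
d(d+1)/2 = 17 * 18 / 2 = 306 / 2 = 153

153


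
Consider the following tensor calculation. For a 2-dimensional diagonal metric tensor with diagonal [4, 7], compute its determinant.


For a diagonal metric, the determinant is the product of diagonal entries.
Diagonal entries: 4, 7
det(g) = 4 * 7 = 28

28


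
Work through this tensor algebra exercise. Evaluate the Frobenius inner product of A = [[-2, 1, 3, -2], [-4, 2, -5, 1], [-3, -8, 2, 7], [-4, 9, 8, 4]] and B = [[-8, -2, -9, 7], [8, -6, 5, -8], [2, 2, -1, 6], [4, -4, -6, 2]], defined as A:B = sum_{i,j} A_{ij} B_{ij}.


A:B = sum over all i,j of A_{ij} * B_{ij}.
Row 1: -2*-8=16, 1*-2=-2, 3*-9=-27, -2*7=-14 => row sum = -27
Row 2: -4*8=-32, 2*-6=-12, -5*5=-25, 1*-8=-8 => row sum = -77
Row 3: -3*2=-6, -8*2=-16, 2*-1=-2, 7*6=42 => row sum = 18
Row 4: -4*4=-16, 9*-4=-36, 8*-6=-48, 4*2=8 => row sum = -92
Total = -27 + -77 + 18 + -92 = -178

-178


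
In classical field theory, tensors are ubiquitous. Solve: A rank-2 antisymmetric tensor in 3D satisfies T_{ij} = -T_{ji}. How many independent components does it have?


An antisymmetric rank-2 tensor satisfies A_{ij} = -A_{ji}, so diagonal entries are zero.
The independent components are the upper-triangular entries: C(n, 2) = n(n-1)/2.
n = 3
C(3, 2) = 3 * 2 / 2 = 6 / 2 = 3

3


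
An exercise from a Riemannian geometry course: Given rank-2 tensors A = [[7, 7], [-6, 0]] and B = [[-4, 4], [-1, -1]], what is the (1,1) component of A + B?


Tensor addition is component-wise: (A + B)_{ij} = A_{ij} + B_{ij}.
A_{11} = 7
B_{11} = -4
(A + B)_{11} = 7 + -4 = 3

3


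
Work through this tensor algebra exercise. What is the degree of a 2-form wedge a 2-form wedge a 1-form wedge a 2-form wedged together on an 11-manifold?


The degree of a wedge product is the sum of the degrees of the individual forms.
Degrees: 2, 2, 1, 2
Total degree = 2 + 2 + 1 + 2 = 7

7


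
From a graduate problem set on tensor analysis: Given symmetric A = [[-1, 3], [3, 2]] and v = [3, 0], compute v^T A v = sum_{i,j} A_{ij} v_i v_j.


First compute Av:
(Av)_1 = -1*3 + 3*0 = -3
(Av)_2 = 3*3 + 2*0 = 9
Av = [-3, 9]
Then v^T (Av) = 3*-3 + 0*9
= -9 + 0 = -9

-9


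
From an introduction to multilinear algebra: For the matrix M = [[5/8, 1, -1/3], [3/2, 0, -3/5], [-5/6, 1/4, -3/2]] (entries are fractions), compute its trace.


The trace is the sum of diagonal entries.
Diagonal: M[1,1] = 5/8, M[2,2] = 0, M[3,3] = -3/2
Tr(M) = 5/8 + 0 + -3/2
Computing step by step:
After adding M[1,1]: 5/8
After adding M[2,2]: 5/8
After adding M[3,3]: -7/8
Tr(M) = -7/8

-7/8


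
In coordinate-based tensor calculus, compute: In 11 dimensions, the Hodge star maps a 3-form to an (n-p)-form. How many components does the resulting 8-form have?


The Hodge dual of a p-form on an n-dimensional manifold is an (n-p)-form.
n = 11, p = 3, so dual degree = 11 - 3 = 8
The number of components is C(n, n-p) = C(11, 8) = 165

165


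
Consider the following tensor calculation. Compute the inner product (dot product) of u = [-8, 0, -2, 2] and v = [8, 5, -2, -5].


The inner product u . v = sum of u_i * v_i.
Term-by-term: -8 * 8, 0 * 5, -2 * -2, 2 * -5
Products: -64, 0, 4, -10
Sum = -64 + 0 + 4 + -10 = -70

-70


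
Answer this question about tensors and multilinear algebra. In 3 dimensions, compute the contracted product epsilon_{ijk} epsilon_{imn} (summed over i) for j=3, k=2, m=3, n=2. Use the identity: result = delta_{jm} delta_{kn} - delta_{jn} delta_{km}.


Using the identity: epsilon_{ijk} epsilon_{imn} = delta_{jm} delta_{kn} - delta_{jn} delta_{km}.
delta_{33} = 1
delta_{22} = 1
delta_{32} = 0
delta_{23} = 0
Result = 1 * 1 - 0 * 0 = 1 - 0 = 1

1


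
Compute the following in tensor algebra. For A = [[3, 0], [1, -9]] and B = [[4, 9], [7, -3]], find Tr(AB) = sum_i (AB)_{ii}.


Tr(AB) = sum_i (AB)_{ii} where (AB)_{ii} = sum_k A_{ik} B_{ki}.
(AB)_{11} = 3*4 + 0*7 = 12
(AB)_{22} = 1*9 + -9*-3 = 36
Tr(AB) = 12 + 36 = 48

48


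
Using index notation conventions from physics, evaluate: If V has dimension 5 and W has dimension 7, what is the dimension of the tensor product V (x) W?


The dimension of a tensor product is the product of dimensions.
dim(V) = 5, dim(W) = 7
dim(V (x) W) = 5 * 7 = 35

35


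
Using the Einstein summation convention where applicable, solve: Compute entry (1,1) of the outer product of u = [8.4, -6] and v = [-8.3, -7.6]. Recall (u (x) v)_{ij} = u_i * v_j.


The outer product entry T_{ij} = u_i * v_j.
We need i=1, j=1.
u_1 = 8.4, v_1 = -8.3
T_{1,1} = 8.4 * -8.3 = -69.72

-69.72


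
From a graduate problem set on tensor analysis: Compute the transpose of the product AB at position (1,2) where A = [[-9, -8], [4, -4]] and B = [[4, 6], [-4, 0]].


(AB)^T_{ij} = (AB)_{ji} = sum_k A_{jk} B_{ki}.
For i=1, j=2 we need (AB)_{21}:
A_{21} * B_{11} = 4 * 4 = 16
A_{22} * B_{21} = -4 * -4 = 16
Sum = 16 + 16 = 32

32


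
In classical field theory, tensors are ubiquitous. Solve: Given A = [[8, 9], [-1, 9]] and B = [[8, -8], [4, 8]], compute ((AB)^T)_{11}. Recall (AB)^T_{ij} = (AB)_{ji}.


(AB)^T_{ij} = (AB)_{ji} = sum_k A_{jk} B_{ki}.
For i=1, j=1 we need (AB)_{11}:
A_{11} * B_{11} = 8 * 8 = 64
A_{12} * B_{21} = 9 * 4 = 36
Sum = 64 + 36 = 100

100


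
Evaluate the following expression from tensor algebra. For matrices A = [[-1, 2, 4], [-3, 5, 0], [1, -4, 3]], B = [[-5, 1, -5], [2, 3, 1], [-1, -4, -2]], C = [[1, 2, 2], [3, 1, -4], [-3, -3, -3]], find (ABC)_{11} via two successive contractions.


(ABC)_{11} = sum_m (AB)_{1m} C_{m1}. First compute row 1 of AB.
(AB)_{11} = -1*-5 + 2*2 + 4*-1 = 5
(AB)_{12} = -1*1 + 2*3 + 4*-4 = -11
(AB)_{13} = -1*-5 + 2*1 + 4*-2 = -1
Now contract with column 1 of C:
(AB)_{11} * C_{11} = 5 * 1 = 5
(AB)_{12} * C_{21} = -11 * 3 = -33
(AB)_{13} * C_{31} = -1 * -3 = 3
(ABC)_{11} = 5 + -33 + 3 = -25

-25


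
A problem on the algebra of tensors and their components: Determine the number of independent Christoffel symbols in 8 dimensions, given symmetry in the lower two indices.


Christoffel symbols Gamma^k_{ij} are symmetric in i,j, so there are d * d(d+1)/2 independent symbols.
d = 8
d(d+1)/2 = 8 * 9 / 2 = 36
Total = 8 * 36 = 288

288


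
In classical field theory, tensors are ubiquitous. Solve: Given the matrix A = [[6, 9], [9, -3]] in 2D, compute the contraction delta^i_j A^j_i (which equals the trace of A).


The contraction (trace) of a rank-2 tensor is the sum of its diagonal elements.
Diagonal entries: A[1,1] = 6, A[2,2] = -3
Tr(A) = 6 + -3 = 3

3


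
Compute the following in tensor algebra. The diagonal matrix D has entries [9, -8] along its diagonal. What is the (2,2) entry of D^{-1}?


For a diagonal matrix, the inverse has entries (D^{-1})_{ii} = 1/d_{ii}.
The diagonal entries are: d_{11} = 9, d_{22} = -8
We need (D^{-1})_{22} = 1/d_{22} = 1/-8 = -1/8

-1/8


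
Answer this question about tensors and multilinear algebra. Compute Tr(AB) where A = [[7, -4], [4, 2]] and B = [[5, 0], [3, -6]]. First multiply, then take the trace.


Tr(AB) = sum_i (AB)_{ii} where (AB)_{ii} = sum_k A_{ik} B_{ki}.
(AB)_{11} = 7*5 + -4*3 = 23
(AB)_{22} = 4*0 + 2*-6 = -12
Tr(AB) = 23 + -12 = 11

11


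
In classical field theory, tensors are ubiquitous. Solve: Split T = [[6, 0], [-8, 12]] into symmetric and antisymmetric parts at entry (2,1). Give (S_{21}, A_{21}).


T_{21} = -8
T_{12} = 0
S_{21} = (-8 + 0)/2 = -8/2 = -4
A_{21} = (-8 - 0)/2 = -8/2 = -4
Check: S + A = -4 + -4 = -8 = T_{21}.

(-4, -4)


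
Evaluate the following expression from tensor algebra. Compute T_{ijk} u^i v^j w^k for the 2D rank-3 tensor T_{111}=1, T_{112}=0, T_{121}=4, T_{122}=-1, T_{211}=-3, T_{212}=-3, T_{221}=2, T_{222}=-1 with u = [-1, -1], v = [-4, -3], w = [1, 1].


S = sum over i,j,k of T_{ijk} u_i v_j w_k. Expanding all 8 terms:
T_{111}*u_1*v_1*w_1 = 1*-1*-4*1 = 4  (running total: 4)
T_{112}*u_1*v_1*w_2 = 0*-1*-4*1 = 0  (running total: 4)
T_{121}*u_1*v_2*w_1 = 4*-1*-3*1 = 12  (running total: 16)
T_{122}*u_1*v_2*w_2 = -1*-1*-3*1 = -3  (running total: 13)
T_{211}*u_2*v_1*w_1 = -3*-1*-4*1 = -12  (running total: 1)
T_{212}*u_2*v_1*w_2 = -3*-1*-4*1 = -12  (running total: -11)
T_{221}*u_2*v_2*w_1 = 2*-1*-3*1 = 6  (running total: -5)
T_{222}*u_2*v_2*w_2 = -1*-1*-3*1 = -3  (running total: -8)
S = -8

-8


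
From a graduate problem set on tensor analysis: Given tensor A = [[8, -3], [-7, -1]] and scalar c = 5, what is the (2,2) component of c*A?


Scalar multiplication: (cA)_{ij} = c * A_{ij}.
c = 5
A_{22} = -1
(cA)_{22} = 5 * -1 = -5

-5


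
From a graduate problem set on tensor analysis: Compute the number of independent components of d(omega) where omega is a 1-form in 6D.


The exterior derivative of a p-form is a (p+1)-form.
Its number of independent components is C(n, p+1).
n = 6, p+1 = 2
C(6, 2) = 15

15


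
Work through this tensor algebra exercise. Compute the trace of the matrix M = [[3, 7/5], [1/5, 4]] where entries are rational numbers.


The trace is the sum of diagonal entries.
Diagonal: M[1,1] = 3, M[2,2] = 4
Tr(M) = 3 + 4
Computing step by step:
After adding M[1,1]: 3
After adding M[2,2]: 7
Tr(M) = 7

7


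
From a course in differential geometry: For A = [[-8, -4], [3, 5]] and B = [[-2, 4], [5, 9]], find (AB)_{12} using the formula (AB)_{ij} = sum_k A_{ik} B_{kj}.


(AB)_{ij} = sum_k A_{ik} B_{kj}.
For i=1, j=2:
A_{11} * B_{12} = -8 * 4 = -32
A_{12} * B_{22} = -4 * 9 = -36
Sum = -32 + -36 = -68

-68


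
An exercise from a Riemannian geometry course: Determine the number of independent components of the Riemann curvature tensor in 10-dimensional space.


The Riemann tensor in d dimensions has d^2(d^2 - 1)/12 independent components.
d = 10, so d^2 = 100
d^2 - 1 = 99
d^2(d^2 - 1) = 100 * 99 = 9900
Divide by 12: 9900 / 12 = 825

825


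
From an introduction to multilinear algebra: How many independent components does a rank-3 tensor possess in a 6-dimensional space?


The number of components of a rank-r tensor in d dimensions is d^r.
Here d = 6 and r = 3.
6^3 = 216

216


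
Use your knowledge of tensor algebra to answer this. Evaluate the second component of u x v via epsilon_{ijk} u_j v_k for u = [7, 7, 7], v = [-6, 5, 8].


(u x v)_2 = sum_{j,k} epsilon_{2jk} u_j v_k. Only permutations of (1,2,3) contribute; the two non-zero terms are:
eps_{213} u_1 v_3 = -1 * 7 * 8 = -56
eps_{231} u_3 v_1 = 1 * 7 * -6 = -42
(u x v)_2 = -98

-98


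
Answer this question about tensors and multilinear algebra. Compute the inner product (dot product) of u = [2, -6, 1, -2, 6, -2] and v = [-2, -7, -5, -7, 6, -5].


The inner product u . v = sum of u_i * v_i.
Term-by-term: 2 * -2, -6 * -7, 1 * -5, -2 * -7, 6 * 6, -2 * -5
Products: -4, 42, -5, 14, 36, 10
Sum = -4 + 42 + -5 + 14 + 36 + 10 = 93

93


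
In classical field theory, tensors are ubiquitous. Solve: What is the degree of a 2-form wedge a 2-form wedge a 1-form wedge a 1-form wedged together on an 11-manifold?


The degree of a wedge product is the sum of the degrees of the individual forms.
Degrees: 2, 2, 1, 1
Total degree = 2 + 2 + 1 + 1 = 6

6


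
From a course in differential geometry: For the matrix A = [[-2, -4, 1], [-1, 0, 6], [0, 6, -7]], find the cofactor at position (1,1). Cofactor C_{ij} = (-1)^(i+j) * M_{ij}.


To find cofactor C_{11}, delete row 1 and column 1.
The resulting 2x2 submatrix is: [[0, 6], [6, -7]]
Minor M_{11} = 0*-7 - 6*6
  = 0 - 36 = -36
Sign = (-1)^(1+1) = (-1)^2 = 1
Cofactor C_{11} = 1 * -36 = -36

-36


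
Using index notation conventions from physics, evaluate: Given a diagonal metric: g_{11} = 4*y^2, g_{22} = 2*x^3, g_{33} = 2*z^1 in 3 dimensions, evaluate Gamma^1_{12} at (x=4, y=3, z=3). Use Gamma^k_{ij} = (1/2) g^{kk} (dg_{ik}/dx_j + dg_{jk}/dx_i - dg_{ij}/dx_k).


For a diagonal metric, Gamma^k_{ij} = (1/2) g^{kk} (dg_{ik}/dx_j + dg_{jk}/dx_i - dg_{ij}/dx_k).
The metric is diagonal, so g_{ab} = 0 for a != b.
At the given point: g_{11} = 36, g_{22} = 128, g_{33} = 6
g^{11} = 1/36
dg_{11}/dx_2 = dg_{11}/dx_2 = 24
dg_{21}/dx_1 = 0 (off-diagonal)
dg_{12}/dx_1 = 0 (off-diagonal)
Numerator = 24 + 0 - 0 = 24
Gamma^1_{12} = 24 / (2 * 36) = 1/3

1/3


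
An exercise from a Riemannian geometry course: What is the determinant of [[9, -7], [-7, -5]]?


For a 2x2 matrix [[a, b], [c, d]], det = a*d - b*c.
a = 9, b = -7, c = -7, d = -5
a*d = 9 * -5 = -45
b*c = -7 * -7 = 49
det = -45 - 49 = -94

-94


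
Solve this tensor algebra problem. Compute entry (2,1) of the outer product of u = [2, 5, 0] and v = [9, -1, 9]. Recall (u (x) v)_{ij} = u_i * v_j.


The outer product entry T_{ij} = u_i * v_j.
We need i=2, j=1.
u_2 = 5, v_1 = 9
T_{2,1} = 5 * 9 = 45

45


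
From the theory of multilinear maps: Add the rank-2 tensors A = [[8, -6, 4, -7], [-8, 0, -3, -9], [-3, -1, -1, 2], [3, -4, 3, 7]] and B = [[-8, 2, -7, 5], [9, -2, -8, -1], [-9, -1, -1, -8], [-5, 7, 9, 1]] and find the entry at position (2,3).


Tensor addition is component-wise: (A + B)_{ij} = A_{ij} + B_{ij}.
A_{23} = -3
B_{23} = -8
(A + B)_{23} = -3 + -8 = -11

-11


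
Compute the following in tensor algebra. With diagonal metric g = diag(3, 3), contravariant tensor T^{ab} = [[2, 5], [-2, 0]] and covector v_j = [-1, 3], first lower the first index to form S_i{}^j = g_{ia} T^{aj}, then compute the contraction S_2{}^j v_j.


Step 1: lower the first index. For a diagonal metric, g_{ia} T^{aj} = g_{ii} T^{ij} (no sum on i).
g_{22} = 3
S_2{}^1 = 3 * T^{21} = 3 * -2 = -6
S_2{}^2 = 3 * T^{22} = 3 * 0 = 0
Step 2: contract S_2{}^j with v_j.
S_2{}^1 * v_1 = -6 * -1 = 6
S_2{}^2 * v_2 = 0 * 3 = 0
Result = 6 + 0 = 6

6


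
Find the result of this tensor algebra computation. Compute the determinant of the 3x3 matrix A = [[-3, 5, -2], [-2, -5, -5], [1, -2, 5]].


Expanding along the first row, det(A) = a11*M_11 - a12*M_12 + a13*M_13, where M_1j is the (1,j) minor.
Minor M_11 = -5*5 - -5*-2 = -35
Minor M_12 = -2*5 - -5*1 = -5
Minor M_13 = -2*-2 - -5*1 = 9
det = -3*(-35) - 5*(-5) + -2*(9)
    = 105 - -25 + -18
    = 112

112


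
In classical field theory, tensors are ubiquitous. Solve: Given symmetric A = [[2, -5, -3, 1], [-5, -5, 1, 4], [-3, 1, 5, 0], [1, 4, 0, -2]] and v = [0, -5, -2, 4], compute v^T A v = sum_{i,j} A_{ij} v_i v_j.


First compute Av:
(Av)_1 = 2*0 + -5*-5 + -3*-2 + 1*4 = 35
(Av)_2 = -5*0 + -5*-5 + 1*-2 + 4*4 = 39
(Av)_3 = -3*0 + 1*-5 + 5*-2 + 0*4 = -15
(Av)_4 = 1*0 + 4*-5 + 0*-2 + -2*4 = -28
Av = [35, 39, -15, -28]
Then v^T (Av) = 0*35 + -5*39 + -2*-15 + 4*-28
= 0 + -195 + 30 + -112 = -277

-277


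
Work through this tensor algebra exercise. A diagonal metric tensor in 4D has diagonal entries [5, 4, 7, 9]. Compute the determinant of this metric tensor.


For a diagonal metric, the determinant is the product of diagonal entries.
Diagonal entries: 5, 4, 7, 9
det(g) = 5 * 4 * 7 * 9 = 1260

1260


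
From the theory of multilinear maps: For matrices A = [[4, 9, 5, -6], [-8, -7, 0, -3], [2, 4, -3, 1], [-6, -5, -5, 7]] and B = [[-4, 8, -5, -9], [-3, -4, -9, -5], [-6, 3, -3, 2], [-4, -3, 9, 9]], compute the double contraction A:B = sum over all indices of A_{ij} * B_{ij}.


A:B = sum over all i,j of A_{ij} * B_{ij}.
Row 1: 4*-4=-16, 9*8=72, 5*-5=-25, -6*-9=54 => row sum = 85
Row 2: -8*-3=24, -7*-4=28, 0*-9=0, -3*-5=15 => row sum = 67
Row 3: 2*-6=-12, 4*3=12, -3*-3=9, 1*2=2 => row sum = 11
Row 4: -6*-4=24, -5*-3=15, -5*9=-45, 7*9=63 => row sum = 57
Total = 85 + 67 + 11 + 57 = 220

220


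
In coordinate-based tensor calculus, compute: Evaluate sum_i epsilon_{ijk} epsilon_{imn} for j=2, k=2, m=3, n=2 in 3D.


Using the identity: epsilon_{ijk} epsilon_{imn} = delta_{jm} delta_{kn} - delta_{jn} delta_{km}.
delta_{23} = 0
delta_{22} = 1
delta_{22} = 1
delta_{23} = 0
Result = 0 * 1 - 1 * 0 = 0 - 0 = 0

0


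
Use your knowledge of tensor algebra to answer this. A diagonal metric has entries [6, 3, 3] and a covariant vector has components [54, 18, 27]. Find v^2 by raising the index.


To raise an index with a diagonal metric: v^i = v_i / g_{ii}.
For index 2: v_2 = 18, g_{22} = 3
v^2 = 18 / 3 = 6

6


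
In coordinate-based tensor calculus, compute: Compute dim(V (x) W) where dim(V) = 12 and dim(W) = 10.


The dimension of a tensor product is the product of dimensions.
dim(V) = 12, dim(W) = 10
dim(V (x) W) = 12 * 10 = 120

120


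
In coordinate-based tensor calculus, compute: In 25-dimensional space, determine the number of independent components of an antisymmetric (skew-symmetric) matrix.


An antisymmetric rank-2 tensor satisfies A_{ij} = -A_{ji}, so diagonal entries are zero.
The independent components are the upper-triangular entries: C(n, 2) = n(n-1)/2.
n = 25
C(25, 2) = 25 * 24 / 2 = 600 / 2 = 300

300


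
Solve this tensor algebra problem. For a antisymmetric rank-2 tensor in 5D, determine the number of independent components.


A antisymmetric rank-2 tensor in d dimensions has d(d-1)/2 independent components.
d = 5
d(d-1)/2 = 5 * 4 / 2 = 20 / 2 = 10

10


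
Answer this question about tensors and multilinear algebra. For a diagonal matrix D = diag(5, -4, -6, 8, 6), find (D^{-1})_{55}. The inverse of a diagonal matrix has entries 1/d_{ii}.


For a diagonal matrix, the inverse has entries (D^{-1})_{ii} = 1/d_{ii}.
The diagonal entries are: d_{11} = 5, d_{22} = -4, d_{33} = -6, d_{44} = 8, d_{55} = 6
We need (D^{-1})_{55} = 1/d_{55} = 1/6 = 1/6

1/6


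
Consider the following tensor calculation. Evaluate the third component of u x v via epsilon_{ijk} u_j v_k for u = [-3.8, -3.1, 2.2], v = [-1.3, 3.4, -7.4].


(u x v)_3 = sum_{j,k} epsilon_{3jk} u_j v_k. Only permutations of (1,2,3) contribute; the two non-zero terms are:
eps_{312} u_1 v_2 = 1 * -3.8 * 3.4 = -12.92
eps_{321} u_2 v_1 = -1 * -3.1 * -1.3 = -4.03
(u x v)_3 = -16.95

-16.95


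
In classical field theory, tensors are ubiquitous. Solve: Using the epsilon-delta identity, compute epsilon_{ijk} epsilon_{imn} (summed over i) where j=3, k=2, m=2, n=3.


Using the identity: epsilon_{ijk} epsilon_{imn} = delta_{jm} delta_{kn} - delta_{jn} delta_{km}.
delta_{32} = 0
delta_{23} = 0
delta_{33} = 1
delta_{22} = 1
Result = 0 * 0 - 1 * 1 = 0 - 1 = -1

-1


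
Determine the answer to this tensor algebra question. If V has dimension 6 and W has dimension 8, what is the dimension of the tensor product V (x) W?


The dimension of a tensor product is the product of dimensions.
dim(V) = 6, dim(W) = 8
dim(V (x) W) = 6 * 8 = 48

48


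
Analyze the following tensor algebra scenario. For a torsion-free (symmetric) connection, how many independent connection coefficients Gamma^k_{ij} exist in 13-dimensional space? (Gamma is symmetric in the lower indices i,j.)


Christoffel symbols Gamma^k_{ij} are symmetric in i,j, so there are d * d(d+1)/2 independent symbols.
d = 13
d(d+1)/2 = 13 * 14 / 2 = 91
Total = 13 * 91 = 1183

1183


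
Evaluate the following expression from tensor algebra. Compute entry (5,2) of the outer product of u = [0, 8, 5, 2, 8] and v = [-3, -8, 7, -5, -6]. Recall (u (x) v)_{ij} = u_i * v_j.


The outer product entry T_{ij} = u_i * v_j.
We need i=5, j=2.
u_5 = 8, v_2 = -8
T_{5,2} = 8 * -8 = -64

-64


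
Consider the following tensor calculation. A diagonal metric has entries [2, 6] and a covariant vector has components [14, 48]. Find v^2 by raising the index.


To raise an index with a diagonal metric: v^i = v_i / g_{ii}.
For index 2: v_2 = 48, g_{22} = 6
v^2 = 48 / 6 = 8

8


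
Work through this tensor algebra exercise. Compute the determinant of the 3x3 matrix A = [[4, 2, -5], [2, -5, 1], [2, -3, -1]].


Expanding along the first row, det(A) = a11*M_11 - a12*M_12 + a13*M_13, where M_1j is the (1,j) minor.
Minor M_11 = -5*-1 - 1*-3 = 8
Minor M_12 = 2*-1 - 1*2 = -4
Minor M_13 = 2*-3 - -5*2 = 4
det = 4*(8) - 2*(-4) + -5*(4)
    = 32 - -8 + -20
    = 20

20


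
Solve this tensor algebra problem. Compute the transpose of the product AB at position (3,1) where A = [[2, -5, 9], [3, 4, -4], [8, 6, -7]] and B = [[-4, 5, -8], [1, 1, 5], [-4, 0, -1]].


(AB)^T_{ij} = (AB)_{ji} = sum_k A_{jk} B_{ki}.
For i=3, j=1 we need (AB)_{13}:
A_{11} * B_{13} = 2 * -8 = -16
A_{12} * B_{23} = -5 * 5 = -25
A_{13} * B_{33} = 9 * -1 = -9
Sum = -16 + -25 + -9 = -50

-50


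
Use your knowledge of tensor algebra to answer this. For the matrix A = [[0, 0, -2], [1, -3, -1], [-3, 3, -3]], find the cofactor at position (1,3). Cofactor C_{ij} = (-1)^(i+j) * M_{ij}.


To find cofactor C_{13}, delete row 1 and column 3.
The resulting 2x2 submatrix is: [[1, -3], [-3, 3]]
Minor M_{13} = 1*3 - -3*-3
  = 3 - 9 = -6
Sign = (-1)^(1+3) = (-1)^4 = 1
Cofactor C_{13} = 1 * -6 = -6

-6


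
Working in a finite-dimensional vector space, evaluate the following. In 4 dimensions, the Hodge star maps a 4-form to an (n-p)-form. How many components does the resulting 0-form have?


The Hodge dual of a p-form on an n-dimensional manifold is an (n-p)-form.
n = 4, p = 4, so dual degree = 4 - 4 = 0
The number of components is C(n, n-p) = C(4, 0) = 1

1


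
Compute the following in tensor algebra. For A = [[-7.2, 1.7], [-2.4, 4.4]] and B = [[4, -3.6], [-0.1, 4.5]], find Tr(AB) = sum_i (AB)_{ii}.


Tr(AB) = sum_i (AB)_{ii} where (AB)_{ii} = sum_k A_{ik} B_{ki}.
(AB)_{11} = -7.2*4 + 1.7*-0.1 = -28.97
(AB)_{22} = -2.4*-3.6 + 4.4*4.5 = 28.44
Tr(AB) = -28.97 + 28.44 = -0.53

-0.53


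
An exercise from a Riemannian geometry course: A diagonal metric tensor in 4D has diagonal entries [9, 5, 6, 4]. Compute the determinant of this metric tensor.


For a diagonal metric, the determinant is the product of diagonal entries.
Diagonal entries: 9, 5, 6, 4
det(g) = 9 * 5 * 6 * 4 = 1080

1080


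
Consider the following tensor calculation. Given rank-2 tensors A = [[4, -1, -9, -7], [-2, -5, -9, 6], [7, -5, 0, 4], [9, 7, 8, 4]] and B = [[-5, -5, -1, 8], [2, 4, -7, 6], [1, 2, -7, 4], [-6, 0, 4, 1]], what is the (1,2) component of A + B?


Tensor addition is component-wise: (A + B)_{ij} = A_{ij} + B_{ij}.
A_{12} = -1
B_{12} = -5
(A + B)_{12} = -1 + -5 = -6

-6


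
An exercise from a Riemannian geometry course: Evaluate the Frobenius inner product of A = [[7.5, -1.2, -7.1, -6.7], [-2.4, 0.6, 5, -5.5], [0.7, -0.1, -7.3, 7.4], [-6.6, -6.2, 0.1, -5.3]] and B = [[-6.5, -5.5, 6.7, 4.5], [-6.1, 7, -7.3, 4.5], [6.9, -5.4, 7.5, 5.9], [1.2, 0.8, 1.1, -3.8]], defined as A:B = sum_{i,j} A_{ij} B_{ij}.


A:B = sum over all i,j of A_{ij} * B_{ij}.
Row 1: 7.5*-6.5=-48.75, -1.2*-5.5=6.6, -7.1*6.7=-47.57, -6.7*4.5=-30.15 => row sum = -119.87
Row 2: -2.4*-6.1=14.64, 0.6*7=4.2, 5*-7.3=-36.5, -5.5*4.5=-24.75 => row sum = -42.41
Row 3: 0.7*6.9=4.83, -0.1*-5.4=0.54, -7.3*7.5=-54.75, 7.4*5.9=43.66 => row sum = -5.72
Row 4: -6.6*1.2=-7.92, -6.2*0.8=-4.96, 0.1*1.1=0.11, -5.3*-3.8=20.14 => row sum = 7.37
Total = -119.87 + -42.41 + -5.72 + 7.37 = -160.63

-160.63


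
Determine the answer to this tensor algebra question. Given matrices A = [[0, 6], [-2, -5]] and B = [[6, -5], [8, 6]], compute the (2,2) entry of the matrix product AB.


(AB)_{ij} = sum_k A_{ik} B_{kj}.
For i=2, j=2:
A_{21} * B_{12} = -2 * -5 = 10
A_{22} * B_{22} = -5 * 6 = -30
Sum = 10 + -30 = -20

-20


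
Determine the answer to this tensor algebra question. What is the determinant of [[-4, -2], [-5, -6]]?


For a 2x2 matrix [[a, b], [c, d]], det = a*d - b*c.
a = -4, b = -2, c = -5, d = -6
a*d = -4 * -6 = 24
b*c = -2 * -5 = 10
det = 24 - 10 = 14

14


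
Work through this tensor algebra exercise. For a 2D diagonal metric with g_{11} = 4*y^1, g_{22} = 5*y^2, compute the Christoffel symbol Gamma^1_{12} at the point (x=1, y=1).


For a diagonal metric, Gamma^k_{ij} = (1/2) g^{kk} (dg_{ik}/dx_j + dg_{jk}/dx_i - dg_{ij}/dx_k).
The metric is diagonal, so g_{ab} = 0 for a != b.
At the given point: g_{11} = 4, g_{22} = 5
g^{11} = 1/4
dg_{11}/dx_2 = dg_{11}/dx_2 = 4
dg_{21}/dx_1 = 0 (off-diagonal)
dg_{12}/dx_1 = 0 (off-diagonal)
Numerator = 4 + 0 - 0 = 4
Gamma^1_{12} = 4 / (2 * 4) = 1/2

1/2


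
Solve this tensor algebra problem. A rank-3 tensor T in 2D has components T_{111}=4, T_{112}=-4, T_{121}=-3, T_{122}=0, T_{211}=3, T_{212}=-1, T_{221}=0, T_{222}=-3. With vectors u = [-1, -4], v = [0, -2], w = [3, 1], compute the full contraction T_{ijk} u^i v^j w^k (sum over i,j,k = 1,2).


S = sum over i,j,k of T_{ijk} u_i v_j w_k. Expanding all 8 terms:
T_{111}*u_1*v_1*w_1 = 4*-1*0*3 = 0  (running total: 0)
T_{112}*u_1*v_1*w_2 = -4*-1*0*1 = 0  (running total: 0)
T_{121}*u_1*v_2*w_1 = -3*-1*-2*3 = -18  (running total: -18)
T_{122}*u_1*v_2*w_2 = 0*-1*-2*1 = 0  (running total: -18)
T_{211}*u_2*v_1*w_1 = 3*-4*0*3 = 0  (running total: -18)
T_{212}*u_2*v_1*w_2 = -1*-4*0*1 = 0  (running total: -18)
T_{221}*u_2*v_2*w_1 = 0*-4*-2*3 = 0  (running total: -18)
T_{222}*u_2*v_2*w_2 = -3*-4*-2*1 = -24  (running total: -42)
S = -42

-42
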